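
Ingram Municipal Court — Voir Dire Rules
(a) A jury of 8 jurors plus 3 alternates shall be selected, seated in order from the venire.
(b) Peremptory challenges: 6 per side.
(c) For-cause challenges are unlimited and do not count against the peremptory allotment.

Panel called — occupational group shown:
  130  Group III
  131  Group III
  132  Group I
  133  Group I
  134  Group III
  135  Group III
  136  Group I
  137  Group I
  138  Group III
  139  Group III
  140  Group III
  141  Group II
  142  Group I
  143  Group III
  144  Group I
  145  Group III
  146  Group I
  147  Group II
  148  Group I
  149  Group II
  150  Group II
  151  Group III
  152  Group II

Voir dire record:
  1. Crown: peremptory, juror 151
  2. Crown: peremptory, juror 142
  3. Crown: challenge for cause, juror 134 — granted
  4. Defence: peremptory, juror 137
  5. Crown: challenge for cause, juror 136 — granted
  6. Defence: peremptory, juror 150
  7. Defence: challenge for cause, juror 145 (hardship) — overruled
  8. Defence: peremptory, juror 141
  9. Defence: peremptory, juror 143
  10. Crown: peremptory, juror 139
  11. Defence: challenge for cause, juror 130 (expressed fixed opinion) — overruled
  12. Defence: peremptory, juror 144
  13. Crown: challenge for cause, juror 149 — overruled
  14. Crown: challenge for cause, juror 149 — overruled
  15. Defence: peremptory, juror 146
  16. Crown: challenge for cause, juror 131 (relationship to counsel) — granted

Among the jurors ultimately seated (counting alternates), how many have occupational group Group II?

Removed: #131, #134, #136, #137, #139, #141, #142, #143, #144, #146, #150, #151.
Seated (11 incl. alternates): #130, #132, #133, #135, #138, #140, #145, #147, #148, #149, #152.
Of those, in Group II: #147, #149, #152 → 3.

3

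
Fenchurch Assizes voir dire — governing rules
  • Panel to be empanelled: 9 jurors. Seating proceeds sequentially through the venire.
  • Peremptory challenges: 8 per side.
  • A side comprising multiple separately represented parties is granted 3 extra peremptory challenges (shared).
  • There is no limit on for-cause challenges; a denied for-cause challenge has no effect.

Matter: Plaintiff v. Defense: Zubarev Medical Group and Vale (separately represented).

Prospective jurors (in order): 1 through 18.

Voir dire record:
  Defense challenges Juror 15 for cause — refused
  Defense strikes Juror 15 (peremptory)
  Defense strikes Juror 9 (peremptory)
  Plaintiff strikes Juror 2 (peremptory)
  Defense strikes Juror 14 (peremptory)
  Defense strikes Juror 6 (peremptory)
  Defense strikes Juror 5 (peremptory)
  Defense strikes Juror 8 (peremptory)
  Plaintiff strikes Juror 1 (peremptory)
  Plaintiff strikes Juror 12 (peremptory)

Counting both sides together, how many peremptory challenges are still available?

10

Plaintiff allotment: 8. Defense allotment: 8 base + 3 multi-party = 11.
Plaintiff peremptories used: #2, #1, #12 — 3.
Defense peremptories used: #15, #9, #14, #6, #5, #8 — 6 (the for-cause on #15 doesn't count).
Remaining: (8 − 3) + (11 − 6) = 10.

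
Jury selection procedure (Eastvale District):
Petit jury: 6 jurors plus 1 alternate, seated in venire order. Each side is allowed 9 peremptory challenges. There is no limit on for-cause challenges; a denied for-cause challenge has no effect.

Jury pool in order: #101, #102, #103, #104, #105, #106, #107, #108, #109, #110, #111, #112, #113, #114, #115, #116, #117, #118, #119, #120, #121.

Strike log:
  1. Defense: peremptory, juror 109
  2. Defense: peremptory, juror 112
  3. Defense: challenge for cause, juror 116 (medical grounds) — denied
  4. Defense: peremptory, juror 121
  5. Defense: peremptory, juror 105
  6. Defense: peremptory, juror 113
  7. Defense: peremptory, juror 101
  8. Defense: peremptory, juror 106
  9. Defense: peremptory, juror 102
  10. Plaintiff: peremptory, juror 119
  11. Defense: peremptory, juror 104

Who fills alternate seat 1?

Removed: #101, #102, #104, #105, #106, #109, #112, #113, #119, #121. (#116 stays — for-cause denied.)
Filling seats in venire order through position 7: #103, #107, #108, #110, #111, #114, #115.
So alternate 1 is #115.

115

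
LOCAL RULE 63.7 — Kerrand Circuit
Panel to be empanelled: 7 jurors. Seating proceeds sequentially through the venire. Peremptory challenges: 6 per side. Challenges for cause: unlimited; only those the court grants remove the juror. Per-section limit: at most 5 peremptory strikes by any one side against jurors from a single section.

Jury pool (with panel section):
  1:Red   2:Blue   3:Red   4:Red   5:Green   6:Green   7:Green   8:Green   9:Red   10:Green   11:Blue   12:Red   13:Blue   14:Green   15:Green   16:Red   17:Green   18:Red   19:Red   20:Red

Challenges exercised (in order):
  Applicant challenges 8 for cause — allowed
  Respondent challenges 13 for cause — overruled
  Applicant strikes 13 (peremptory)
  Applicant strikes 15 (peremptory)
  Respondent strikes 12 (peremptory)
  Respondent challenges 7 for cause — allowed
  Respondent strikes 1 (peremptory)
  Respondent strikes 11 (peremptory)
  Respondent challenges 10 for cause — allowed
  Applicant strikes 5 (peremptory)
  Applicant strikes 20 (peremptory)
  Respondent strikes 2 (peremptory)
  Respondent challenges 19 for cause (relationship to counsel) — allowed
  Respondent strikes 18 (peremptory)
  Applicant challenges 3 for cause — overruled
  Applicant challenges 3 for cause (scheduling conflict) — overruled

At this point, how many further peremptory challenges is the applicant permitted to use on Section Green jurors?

2

Applicant peremptories so far: #13, #15, #5, #20 — 4 of 6 used, 2 left overall.
Against Section Green: #15, #5 — 2 used; per-section cap 5 leaves 3.
Binding limit: min(2, 3) = 2.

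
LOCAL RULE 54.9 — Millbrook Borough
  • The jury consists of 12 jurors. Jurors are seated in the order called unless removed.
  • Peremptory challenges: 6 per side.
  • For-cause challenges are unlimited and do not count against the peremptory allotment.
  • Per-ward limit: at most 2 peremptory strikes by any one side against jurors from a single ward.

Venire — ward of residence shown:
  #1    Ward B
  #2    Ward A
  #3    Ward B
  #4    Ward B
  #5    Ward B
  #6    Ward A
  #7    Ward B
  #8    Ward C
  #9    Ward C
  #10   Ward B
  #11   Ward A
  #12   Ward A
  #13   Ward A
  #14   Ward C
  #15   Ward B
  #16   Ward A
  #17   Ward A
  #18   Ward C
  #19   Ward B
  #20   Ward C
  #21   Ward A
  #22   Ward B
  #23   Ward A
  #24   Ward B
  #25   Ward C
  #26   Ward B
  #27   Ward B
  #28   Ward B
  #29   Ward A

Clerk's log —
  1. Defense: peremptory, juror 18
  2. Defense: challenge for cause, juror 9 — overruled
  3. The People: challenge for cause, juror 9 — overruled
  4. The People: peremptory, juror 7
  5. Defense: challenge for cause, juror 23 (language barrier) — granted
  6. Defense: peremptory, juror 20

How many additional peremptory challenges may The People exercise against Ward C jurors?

2

The People peremptories so far: #7 — 1 of 6 used, 5 left overall.
Against Ward C: none yet — per-ward cap 2 leaves 2.
Binding limit: min(5, 2) = 2.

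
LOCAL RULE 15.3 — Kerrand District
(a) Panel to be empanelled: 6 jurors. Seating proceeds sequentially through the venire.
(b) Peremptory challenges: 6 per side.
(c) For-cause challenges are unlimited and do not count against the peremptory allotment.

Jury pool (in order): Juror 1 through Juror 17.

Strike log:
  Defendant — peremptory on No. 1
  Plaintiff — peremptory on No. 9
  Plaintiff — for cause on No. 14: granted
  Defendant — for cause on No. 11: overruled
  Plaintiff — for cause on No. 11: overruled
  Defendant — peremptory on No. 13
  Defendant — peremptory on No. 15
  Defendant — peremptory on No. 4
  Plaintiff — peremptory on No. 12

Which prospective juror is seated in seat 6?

Removed: #1, #4, #9, #12, #13, #14, #15. (#11 stays — for-cause denied.)
Seating in order: seats 1–6 → #2, #3, #5, #6, #7, #8.
So seat 6 is #8.

8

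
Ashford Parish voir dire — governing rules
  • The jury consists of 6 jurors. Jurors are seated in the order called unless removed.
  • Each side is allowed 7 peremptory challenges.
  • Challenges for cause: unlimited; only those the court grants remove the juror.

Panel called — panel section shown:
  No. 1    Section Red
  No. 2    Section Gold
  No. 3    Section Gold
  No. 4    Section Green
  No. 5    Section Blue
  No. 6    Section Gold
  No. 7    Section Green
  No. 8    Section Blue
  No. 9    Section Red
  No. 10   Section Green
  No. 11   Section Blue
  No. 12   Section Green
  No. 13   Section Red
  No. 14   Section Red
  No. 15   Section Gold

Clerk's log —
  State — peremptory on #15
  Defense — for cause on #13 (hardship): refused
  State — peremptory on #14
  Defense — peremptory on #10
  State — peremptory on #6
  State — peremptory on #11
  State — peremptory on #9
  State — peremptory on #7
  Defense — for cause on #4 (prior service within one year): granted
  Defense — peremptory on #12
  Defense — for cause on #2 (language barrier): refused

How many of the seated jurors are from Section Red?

2

Removed: #4, #6, #7, #9, #10, #11, #12, #14, #15.
Seated jurors 1–6: #1, #2, #3, #5, #8, #13.
Of those, in Section Red: #1, #13 → 2.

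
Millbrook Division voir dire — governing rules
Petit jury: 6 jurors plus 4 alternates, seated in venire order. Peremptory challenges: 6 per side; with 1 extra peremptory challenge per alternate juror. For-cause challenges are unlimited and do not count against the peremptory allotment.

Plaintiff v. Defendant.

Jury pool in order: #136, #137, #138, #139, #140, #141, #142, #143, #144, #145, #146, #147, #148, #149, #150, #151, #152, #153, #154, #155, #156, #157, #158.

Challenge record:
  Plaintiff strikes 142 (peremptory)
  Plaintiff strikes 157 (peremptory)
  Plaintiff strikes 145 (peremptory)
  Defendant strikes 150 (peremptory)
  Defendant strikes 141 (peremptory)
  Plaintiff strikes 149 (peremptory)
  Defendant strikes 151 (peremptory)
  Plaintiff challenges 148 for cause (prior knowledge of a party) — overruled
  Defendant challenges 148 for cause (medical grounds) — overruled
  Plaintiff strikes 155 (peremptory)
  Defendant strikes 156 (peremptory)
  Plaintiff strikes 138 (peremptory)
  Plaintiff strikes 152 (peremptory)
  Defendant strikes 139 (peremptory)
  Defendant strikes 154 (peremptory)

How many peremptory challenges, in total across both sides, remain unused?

Plaintiff allotment: 6 base + 1 × 4 alternates = 10. Defendant allotment: 6 base + 1 × 4 alternates = 10.
Plaintiff peremptories used: #142, #157, #145, #149, #155, #138, #152 — 7 (the for-cause on #148 doesn't count).
Defendant peremptories used: #150, #141, #151, #156, #139, #154 — 6 (the for-cause on #148 doesn't count).
Remaining: (10 − 7) + (10 − 6) = 7.

7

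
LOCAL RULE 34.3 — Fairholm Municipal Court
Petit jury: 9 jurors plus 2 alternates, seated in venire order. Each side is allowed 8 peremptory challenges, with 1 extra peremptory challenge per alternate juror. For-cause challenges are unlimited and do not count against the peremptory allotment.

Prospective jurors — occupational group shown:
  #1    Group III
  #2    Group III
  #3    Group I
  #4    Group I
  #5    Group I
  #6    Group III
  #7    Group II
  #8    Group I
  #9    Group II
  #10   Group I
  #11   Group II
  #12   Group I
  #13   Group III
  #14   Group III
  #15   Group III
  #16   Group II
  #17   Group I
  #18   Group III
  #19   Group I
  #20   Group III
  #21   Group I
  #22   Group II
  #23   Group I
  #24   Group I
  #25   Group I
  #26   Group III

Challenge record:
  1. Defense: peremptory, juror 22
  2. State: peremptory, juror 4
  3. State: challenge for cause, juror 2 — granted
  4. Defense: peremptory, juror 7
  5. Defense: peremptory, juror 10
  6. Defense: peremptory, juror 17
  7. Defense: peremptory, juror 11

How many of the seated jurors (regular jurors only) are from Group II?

1

Removed: #2, #4, #7, #10, #11, #17, #22.
Seated jurors 1–9: #1, #3, #5, #6, #8, #9, #12, #13, #14 (alternates #15, #16 not counted).
Of those, in Group II: #9 → 1.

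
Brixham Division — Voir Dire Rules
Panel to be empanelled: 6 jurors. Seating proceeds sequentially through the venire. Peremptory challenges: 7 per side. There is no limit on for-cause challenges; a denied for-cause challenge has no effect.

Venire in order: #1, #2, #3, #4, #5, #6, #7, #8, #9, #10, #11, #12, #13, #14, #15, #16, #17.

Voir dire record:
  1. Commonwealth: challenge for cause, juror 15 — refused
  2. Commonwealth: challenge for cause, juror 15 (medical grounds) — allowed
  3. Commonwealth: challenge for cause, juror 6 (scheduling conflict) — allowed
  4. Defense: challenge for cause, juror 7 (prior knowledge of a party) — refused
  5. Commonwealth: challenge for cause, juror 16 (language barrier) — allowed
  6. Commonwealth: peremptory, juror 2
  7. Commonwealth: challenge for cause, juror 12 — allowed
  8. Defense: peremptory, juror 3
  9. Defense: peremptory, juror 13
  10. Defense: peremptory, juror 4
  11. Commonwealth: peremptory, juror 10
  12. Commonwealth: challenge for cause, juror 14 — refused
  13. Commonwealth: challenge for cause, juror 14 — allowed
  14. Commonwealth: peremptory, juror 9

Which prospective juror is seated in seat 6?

17

Removed: #2, #3, #4, #6, #9, #10, #12, #13, #14, #15, #16. (#7 stays — for-cause denied.)
Seating in order: seats 1–6 → #1, #5, #7, #8, #11, #17.
So seat 6 is #17.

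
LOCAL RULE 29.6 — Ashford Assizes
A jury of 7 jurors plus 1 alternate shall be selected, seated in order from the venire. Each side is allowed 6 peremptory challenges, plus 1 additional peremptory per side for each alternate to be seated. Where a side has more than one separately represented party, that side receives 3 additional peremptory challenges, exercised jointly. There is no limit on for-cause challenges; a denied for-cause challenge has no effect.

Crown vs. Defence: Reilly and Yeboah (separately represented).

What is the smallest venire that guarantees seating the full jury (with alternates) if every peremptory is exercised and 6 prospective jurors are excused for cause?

Seats to fill: 7 + 1 alternates = 8.
Peremptories — Crown: 6 + 1×1 = 7; Defence: 6 + 1×1 + 3 = 10; total 17.
For-cause removals: 6.
Minimum venire: 8 + 17 + 6 = 31.

31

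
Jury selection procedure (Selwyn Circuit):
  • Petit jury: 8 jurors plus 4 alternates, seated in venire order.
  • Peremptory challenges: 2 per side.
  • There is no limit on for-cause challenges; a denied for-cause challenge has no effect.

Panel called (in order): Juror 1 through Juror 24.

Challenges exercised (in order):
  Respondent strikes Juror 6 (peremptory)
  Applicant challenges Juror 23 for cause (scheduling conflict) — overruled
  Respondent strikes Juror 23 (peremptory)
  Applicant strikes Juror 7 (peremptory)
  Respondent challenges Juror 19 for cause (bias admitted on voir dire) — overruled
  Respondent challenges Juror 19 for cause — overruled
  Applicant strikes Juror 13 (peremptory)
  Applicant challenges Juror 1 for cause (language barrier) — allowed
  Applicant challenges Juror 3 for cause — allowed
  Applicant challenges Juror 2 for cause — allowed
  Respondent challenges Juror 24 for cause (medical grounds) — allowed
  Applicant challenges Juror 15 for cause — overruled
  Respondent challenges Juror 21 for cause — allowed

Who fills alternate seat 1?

Removed: #1, #2, #3, #6, #7, #13, #21, #23, #24. (#15, #19 stay — for-cause denied.)
Seating in order: seats 1–8 → #4, #5, #8, #9, #10, #11, #12, #14; alternates → #15, #16, #17, #18.
So alternate 1 is #15.

15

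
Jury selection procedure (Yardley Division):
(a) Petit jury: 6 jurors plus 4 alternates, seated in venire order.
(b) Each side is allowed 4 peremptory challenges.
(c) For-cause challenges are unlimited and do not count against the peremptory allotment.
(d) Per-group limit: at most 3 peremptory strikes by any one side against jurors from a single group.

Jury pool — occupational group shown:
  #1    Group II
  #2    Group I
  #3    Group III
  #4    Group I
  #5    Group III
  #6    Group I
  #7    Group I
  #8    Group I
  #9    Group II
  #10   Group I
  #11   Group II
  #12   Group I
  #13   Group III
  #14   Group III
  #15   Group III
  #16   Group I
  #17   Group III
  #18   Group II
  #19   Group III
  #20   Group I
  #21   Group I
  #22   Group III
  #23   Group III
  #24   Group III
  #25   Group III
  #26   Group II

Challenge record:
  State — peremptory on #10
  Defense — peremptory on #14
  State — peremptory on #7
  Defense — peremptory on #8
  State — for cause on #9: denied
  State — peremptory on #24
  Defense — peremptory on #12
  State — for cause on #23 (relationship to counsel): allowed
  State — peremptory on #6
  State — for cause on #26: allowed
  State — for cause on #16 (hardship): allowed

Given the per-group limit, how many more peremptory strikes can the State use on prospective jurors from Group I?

0

State peremptories so far: #10, #7, #24, #6 — 4 of 4 used, 0 left overall.
Against Group I: #10, #7, #6 — 3 used; per-group cap 3 leaves 0.
Binding limit: min(0, 0) = 0.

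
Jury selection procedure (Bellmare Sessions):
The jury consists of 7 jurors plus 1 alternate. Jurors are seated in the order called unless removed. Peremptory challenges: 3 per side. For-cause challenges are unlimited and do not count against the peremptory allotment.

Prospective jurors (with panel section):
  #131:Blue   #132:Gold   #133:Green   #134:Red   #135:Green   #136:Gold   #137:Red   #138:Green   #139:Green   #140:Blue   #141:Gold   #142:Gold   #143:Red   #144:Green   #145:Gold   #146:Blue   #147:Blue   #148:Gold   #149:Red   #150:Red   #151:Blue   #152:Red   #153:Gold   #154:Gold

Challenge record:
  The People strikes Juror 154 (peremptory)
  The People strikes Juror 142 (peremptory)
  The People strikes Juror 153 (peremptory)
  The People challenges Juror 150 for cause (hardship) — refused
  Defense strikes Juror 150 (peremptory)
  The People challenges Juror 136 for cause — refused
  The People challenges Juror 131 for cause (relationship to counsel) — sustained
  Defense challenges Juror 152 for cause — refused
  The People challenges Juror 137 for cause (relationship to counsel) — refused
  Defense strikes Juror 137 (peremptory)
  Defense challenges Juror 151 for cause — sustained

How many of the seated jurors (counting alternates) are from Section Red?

Removed: #131, #137, #142, #150, #151, #153, #154.
Seated (8 incl. alternates): #132, #133, #134, #135, #136, #138, #139, #140.
Of those, in Section Red: #134 → 1.

1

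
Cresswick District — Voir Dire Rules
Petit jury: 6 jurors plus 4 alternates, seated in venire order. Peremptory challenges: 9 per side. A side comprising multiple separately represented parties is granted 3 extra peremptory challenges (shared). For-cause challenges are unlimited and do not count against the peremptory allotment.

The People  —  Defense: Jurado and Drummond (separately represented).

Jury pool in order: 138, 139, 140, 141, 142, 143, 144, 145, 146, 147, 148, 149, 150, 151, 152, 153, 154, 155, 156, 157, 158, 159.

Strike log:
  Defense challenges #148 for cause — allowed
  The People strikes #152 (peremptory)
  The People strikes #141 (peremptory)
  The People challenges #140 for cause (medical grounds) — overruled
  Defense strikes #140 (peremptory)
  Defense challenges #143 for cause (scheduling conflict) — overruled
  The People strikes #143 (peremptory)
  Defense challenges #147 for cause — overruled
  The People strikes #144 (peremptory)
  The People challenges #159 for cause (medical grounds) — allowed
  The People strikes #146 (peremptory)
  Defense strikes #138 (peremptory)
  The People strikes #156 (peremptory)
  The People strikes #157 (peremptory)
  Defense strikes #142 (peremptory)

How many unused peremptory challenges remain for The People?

2

The People allotment: 9.
The People peremptories used: #152, #141, #143, #144, #146, #156, #157 — 7 (for-cause on #140, #159 don't count).
Remaining: 9 − 7 = 2.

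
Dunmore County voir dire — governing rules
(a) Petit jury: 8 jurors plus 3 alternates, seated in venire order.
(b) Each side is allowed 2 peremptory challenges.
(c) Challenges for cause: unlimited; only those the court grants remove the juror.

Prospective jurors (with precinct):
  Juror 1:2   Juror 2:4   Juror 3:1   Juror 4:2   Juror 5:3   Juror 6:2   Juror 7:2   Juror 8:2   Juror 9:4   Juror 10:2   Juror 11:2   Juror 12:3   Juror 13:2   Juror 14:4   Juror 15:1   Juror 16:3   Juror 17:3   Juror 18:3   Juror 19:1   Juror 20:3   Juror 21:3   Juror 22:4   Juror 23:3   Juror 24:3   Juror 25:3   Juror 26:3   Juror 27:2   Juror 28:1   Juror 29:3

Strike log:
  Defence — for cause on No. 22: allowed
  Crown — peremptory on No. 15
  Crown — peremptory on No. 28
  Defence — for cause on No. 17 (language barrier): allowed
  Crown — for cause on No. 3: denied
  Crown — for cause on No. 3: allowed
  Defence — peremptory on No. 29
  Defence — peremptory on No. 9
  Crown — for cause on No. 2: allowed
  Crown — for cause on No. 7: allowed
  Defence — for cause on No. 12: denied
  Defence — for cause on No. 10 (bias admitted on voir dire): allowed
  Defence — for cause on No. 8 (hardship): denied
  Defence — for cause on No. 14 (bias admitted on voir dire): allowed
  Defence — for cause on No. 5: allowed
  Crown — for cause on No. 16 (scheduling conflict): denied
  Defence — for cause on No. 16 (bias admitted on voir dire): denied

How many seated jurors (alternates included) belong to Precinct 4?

0

Removed: #2, #3, #5, #7, #9, #10, #14, #15, #17, #22, #28, #29.
Seated (11 incl. alternates): #1, #4, #6, #8, #11, #12, #13, #16, #18, #19, #20.
None of those are in Precinct 4 → 0.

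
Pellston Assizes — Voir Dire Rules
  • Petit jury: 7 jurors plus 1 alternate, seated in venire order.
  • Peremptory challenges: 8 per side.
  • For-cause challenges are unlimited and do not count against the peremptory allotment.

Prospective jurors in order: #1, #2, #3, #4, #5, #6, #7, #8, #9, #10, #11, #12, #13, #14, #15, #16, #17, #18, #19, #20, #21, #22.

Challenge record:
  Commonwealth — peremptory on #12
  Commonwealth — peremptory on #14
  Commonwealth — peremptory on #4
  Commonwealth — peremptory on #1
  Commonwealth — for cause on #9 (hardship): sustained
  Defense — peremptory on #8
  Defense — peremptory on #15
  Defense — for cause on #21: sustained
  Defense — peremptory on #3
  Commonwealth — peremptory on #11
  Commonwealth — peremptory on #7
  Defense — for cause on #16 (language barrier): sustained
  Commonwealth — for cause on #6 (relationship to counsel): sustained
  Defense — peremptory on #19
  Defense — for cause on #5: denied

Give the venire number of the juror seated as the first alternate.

22

Removed: #1, #3, #4, #6, #7, #8, #9, #11, #12, #14, #15, #16, #19, #21. (#5 stays — for-cause denied.)
Filling seats in venire order through position 8: #2, #5, #10, #13, #17, #18, #20, #22.
So alternate 1 is #22.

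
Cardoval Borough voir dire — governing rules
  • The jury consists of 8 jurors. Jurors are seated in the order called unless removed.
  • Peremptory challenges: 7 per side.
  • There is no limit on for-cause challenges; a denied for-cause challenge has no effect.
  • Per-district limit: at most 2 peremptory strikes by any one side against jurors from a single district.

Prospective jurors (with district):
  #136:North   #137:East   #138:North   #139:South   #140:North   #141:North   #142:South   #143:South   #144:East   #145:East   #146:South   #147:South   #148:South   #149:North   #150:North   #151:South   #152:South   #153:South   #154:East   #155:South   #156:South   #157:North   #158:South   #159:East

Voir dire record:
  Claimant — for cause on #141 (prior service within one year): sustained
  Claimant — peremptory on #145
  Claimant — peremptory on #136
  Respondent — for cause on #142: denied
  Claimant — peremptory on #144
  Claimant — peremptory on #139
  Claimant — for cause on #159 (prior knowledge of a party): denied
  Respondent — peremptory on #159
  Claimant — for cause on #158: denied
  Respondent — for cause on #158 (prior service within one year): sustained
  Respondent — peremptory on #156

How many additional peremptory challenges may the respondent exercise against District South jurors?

Respondent peremptories so far: #159, #156 — 2 of 7 used, 5 left overall.
Against District South: #156 — 1 used; per-district cap 2 leaves 1.
Binding limit: min(5, 1) = 1.

1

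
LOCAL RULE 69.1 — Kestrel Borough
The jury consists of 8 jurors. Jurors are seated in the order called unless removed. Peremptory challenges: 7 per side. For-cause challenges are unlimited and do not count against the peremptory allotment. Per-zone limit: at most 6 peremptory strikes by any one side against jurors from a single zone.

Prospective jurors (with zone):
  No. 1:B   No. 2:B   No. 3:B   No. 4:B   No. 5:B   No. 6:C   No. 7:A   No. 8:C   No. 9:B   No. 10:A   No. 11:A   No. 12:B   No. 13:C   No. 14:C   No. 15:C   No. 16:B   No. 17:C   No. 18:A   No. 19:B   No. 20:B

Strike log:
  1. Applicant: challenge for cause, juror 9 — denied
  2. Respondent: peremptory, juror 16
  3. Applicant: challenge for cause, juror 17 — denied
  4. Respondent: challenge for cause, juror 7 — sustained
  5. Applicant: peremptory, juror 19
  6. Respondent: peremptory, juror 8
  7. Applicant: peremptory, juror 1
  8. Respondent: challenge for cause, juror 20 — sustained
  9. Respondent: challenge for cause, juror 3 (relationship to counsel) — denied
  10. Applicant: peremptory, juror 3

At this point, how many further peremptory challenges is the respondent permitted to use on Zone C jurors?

5

Respondent peremptories so far: #16, #8 — 2 of 7 used, 5 left overall.
Against Zone C: #8 — 1 used; per-zone cap 6 leaves 5.
Binding limit: min(5, 5) = 5.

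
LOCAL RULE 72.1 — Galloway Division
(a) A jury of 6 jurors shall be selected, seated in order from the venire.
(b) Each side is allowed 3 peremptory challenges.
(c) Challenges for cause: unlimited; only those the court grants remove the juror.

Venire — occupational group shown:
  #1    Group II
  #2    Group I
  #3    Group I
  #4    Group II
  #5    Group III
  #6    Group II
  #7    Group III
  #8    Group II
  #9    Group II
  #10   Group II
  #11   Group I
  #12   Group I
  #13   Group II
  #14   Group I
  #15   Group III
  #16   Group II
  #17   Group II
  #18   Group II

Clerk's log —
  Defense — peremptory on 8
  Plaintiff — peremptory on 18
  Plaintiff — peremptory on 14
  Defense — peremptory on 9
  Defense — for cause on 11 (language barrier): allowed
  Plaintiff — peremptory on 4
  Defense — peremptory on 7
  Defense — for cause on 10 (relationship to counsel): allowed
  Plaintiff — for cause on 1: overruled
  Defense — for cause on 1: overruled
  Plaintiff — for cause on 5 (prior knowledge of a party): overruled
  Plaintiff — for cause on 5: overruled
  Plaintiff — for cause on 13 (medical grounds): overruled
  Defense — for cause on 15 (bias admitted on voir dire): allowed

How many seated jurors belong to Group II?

Removed: #4, #7, #8, #9, #10, #11, #14, #15, #18.
Seated jurors 1–6: #1, #2, #3, #5, #6, #12.
Of those, in Group II: #1, #6 → 2.

2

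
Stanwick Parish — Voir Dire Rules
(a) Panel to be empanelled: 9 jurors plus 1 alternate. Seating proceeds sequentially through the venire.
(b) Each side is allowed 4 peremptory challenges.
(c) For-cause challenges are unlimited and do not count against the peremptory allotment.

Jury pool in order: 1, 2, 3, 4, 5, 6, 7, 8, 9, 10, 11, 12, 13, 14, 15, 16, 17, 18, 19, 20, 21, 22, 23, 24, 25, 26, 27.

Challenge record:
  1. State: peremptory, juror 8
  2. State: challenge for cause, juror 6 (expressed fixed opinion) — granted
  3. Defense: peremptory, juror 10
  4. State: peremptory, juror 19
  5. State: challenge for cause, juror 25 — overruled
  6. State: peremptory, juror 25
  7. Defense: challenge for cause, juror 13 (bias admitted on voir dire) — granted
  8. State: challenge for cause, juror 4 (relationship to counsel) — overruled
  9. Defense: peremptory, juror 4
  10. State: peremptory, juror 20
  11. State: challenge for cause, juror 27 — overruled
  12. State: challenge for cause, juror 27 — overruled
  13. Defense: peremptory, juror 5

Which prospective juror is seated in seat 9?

15

Removed: #4, #5, #6, #8, #10, #13, #19, #20, #25. (#27 stays — for-cause denied.)
Seating in order: seats 1–9 → #1, #2, #3, #7, #9, #11, #12, #14, #15; alternates → #16.
So seat 9 is #15.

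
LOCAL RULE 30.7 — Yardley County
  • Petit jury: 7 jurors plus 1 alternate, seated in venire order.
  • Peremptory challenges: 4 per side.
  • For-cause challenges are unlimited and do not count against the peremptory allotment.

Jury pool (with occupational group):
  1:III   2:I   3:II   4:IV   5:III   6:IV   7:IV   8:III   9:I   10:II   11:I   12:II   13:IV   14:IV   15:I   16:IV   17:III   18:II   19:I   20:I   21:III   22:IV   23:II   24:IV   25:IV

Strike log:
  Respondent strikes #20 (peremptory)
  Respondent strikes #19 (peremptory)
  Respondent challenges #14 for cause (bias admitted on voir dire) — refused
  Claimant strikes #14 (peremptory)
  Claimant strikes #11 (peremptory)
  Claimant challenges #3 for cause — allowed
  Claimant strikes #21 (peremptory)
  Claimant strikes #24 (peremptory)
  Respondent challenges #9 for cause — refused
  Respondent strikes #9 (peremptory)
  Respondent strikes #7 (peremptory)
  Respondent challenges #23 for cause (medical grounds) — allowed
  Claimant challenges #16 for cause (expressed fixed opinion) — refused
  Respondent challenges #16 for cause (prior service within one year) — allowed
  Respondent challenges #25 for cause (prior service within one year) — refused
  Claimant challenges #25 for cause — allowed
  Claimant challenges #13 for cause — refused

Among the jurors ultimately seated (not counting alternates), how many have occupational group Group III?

Removed: #3, #7, #9, #11, #14, #16, #19, #20, #21, #23, #24, #25.
Seated jurors 1–7: #1, #2, #4, #5, #6, #8, #10 (alternates #12 not counted).
Of those, in Group III: #1, #5, #8 → 3.

3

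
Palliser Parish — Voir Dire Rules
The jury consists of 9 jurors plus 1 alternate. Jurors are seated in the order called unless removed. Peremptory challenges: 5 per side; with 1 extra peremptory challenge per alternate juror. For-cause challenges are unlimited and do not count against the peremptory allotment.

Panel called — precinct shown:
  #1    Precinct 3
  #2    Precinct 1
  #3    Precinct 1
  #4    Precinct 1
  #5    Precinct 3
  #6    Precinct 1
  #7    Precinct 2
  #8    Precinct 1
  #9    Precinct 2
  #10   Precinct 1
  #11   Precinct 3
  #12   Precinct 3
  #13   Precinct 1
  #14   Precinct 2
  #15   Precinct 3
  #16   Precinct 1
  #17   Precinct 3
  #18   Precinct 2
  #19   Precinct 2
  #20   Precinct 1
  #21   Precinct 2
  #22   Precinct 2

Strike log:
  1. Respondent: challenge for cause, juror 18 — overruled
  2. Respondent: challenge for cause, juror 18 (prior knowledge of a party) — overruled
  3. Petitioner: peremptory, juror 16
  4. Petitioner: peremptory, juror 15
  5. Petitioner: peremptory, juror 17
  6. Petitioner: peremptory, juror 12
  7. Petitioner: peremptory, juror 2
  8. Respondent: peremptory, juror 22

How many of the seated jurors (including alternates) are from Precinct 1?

5

Removed: #2, #12, #15, #16, #17, #22.
Seated (10 incl. alternates): #1, #3, #4, #5, #6, #7, #8, #9, #10, #11.
Of those, in Precinct 1: #3, #4, #6, #8, #10 → 5.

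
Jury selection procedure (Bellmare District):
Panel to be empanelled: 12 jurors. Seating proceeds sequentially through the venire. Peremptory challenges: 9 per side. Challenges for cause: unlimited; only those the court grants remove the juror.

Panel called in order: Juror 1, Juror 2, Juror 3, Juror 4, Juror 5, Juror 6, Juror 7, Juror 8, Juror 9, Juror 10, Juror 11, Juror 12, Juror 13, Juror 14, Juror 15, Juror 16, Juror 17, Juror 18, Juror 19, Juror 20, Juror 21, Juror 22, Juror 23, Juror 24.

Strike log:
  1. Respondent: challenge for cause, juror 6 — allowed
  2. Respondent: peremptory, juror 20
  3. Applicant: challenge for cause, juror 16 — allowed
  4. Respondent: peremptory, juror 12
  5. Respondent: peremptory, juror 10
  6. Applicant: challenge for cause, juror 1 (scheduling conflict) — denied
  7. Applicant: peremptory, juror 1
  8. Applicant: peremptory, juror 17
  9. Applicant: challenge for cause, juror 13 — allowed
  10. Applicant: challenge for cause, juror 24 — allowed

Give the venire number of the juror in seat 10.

Removed: #1, #6, #10, #12, #13, #16, #17, #20, #24.
Seating in order: seats 1–12 → #2, #3, #4, #5, #7, #8, #9, #11, #14, #15, #18, #19.
So seat 10 is #15.

15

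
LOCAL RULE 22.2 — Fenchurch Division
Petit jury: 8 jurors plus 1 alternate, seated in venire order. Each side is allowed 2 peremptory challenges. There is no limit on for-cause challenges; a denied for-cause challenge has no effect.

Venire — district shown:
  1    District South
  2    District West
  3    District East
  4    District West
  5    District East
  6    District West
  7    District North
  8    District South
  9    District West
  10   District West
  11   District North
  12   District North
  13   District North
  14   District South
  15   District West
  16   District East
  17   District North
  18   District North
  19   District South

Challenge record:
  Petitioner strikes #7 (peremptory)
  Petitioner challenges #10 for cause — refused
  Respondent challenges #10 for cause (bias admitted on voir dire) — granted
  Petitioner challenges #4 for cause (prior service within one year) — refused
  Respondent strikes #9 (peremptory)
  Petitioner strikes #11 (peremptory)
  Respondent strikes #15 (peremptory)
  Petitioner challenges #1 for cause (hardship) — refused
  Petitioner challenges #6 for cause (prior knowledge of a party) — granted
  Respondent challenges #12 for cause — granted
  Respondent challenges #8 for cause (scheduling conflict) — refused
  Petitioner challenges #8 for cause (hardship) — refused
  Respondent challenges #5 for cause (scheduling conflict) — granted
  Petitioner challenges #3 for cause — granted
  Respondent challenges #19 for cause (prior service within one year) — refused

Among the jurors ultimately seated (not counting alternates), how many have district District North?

Removed: #3, #5, #6, #7, #9, #10, #11, #12, #15.
Seated jurors 1–8: #1, #2, #4, #8, #13, #14, #16, #17 (alternates #18 not counted).
Of those, in District North: #13, #17 → 2.

2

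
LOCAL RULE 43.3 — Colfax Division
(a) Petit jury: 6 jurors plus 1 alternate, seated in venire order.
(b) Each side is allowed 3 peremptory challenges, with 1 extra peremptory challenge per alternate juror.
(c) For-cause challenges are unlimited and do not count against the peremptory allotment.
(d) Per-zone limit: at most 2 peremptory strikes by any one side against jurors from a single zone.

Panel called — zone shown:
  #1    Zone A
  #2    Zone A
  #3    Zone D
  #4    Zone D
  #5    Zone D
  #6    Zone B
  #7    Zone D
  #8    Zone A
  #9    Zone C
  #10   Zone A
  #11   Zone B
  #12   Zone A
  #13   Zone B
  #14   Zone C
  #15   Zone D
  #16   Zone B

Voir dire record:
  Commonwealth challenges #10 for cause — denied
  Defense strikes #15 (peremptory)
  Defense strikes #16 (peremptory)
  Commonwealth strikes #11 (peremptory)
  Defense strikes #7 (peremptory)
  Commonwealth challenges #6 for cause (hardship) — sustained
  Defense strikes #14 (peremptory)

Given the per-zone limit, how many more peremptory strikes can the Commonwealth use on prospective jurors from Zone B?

Commonwealth peremptories so far: #11 — 1 of 4 used, 3 left overall.
Against Zone B: #11 — 1 used; per-zone cap 2 leaves 1.
Binding limit: min(3, 1) = 1.

1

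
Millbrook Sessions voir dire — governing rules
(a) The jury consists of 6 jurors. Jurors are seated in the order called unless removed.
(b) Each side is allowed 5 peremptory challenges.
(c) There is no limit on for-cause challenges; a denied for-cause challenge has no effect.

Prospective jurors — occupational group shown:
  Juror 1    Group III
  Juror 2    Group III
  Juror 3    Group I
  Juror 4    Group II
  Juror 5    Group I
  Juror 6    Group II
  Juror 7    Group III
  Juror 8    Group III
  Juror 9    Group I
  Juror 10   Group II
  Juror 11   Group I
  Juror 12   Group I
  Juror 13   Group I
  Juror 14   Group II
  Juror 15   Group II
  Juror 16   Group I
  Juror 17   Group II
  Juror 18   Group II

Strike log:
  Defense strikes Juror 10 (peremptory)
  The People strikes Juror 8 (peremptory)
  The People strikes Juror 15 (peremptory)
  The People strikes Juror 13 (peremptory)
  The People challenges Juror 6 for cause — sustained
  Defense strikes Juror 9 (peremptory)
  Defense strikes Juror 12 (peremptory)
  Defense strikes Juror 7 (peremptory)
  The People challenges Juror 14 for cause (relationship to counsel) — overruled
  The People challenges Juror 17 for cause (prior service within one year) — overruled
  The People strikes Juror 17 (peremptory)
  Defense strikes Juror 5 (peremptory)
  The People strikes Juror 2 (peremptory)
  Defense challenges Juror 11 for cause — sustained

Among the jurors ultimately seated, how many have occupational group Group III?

Removed: #2, #5, #6, #7, #8, #9, #10, #11, #12, #13, #15, #17.
Seated jurors 1–6: #1, #3, #4, #14, #16, #18.
Of those, in Group III: #1 → 1.

1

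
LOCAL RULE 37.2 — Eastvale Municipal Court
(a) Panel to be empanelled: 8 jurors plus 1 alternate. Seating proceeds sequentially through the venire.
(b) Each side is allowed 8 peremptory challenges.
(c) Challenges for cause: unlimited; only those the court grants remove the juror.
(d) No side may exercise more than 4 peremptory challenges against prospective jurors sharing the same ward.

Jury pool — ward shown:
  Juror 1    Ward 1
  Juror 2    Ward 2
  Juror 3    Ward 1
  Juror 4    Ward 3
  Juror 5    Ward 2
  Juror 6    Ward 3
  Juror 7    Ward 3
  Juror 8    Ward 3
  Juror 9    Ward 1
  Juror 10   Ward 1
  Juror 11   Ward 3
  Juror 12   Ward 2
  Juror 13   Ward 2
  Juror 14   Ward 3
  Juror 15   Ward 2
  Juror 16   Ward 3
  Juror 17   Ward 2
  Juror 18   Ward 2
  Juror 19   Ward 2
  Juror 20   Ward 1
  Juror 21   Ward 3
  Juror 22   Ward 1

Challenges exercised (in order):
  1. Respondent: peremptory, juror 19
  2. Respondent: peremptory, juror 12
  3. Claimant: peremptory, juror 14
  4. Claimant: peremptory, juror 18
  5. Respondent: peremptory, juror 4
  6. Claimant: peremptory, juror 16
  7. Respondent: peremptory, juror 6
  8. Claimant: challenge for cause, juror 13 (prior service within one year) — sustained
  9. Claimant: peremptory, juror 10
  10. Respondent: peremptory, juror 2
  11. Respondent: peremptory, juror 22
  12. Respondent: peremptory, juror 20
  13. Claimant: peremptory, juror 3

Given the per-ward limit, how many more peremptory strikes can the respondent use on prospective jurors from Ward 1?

Respondent peremptories so far: #19, #12, #4, #6, #2, #22, #20 — 7 of 8 used, 1 left overall.
Against Ward 1: #22, #20 — 2 used; per-ward cap 4 leaves 2.
Binding limit: min(1, 2) = 1.

1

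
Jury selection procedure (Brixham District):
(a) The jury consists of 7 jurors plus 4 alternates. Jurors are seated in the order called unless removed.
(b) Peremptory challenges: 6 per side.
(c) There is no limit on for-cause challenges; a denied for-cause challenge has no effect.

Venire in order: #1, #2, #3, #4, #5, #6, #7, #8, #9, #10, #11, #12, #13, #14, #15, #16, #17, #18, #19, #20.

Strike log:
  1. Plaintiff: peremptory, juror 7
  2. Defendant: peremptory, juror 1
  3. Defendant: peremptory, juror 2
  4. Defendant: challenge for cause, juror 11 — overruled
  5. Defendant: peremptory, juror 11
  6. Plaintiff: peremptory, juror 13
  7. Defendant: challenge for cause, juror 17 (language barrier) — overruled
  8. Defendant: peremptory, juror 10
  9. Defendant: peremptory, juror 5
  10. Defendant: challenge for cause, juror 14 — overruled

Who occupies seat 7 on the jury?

Removed: #1, #2, #5, #7, #10, #11, #13. (#14, #17 stay — for-cause denied.)
Seating in order: seats 1–7 → #3, #4, #6, #8, #9, #12, #14; alternates → #15, #16, #17, #18.
So seat 7 is #14.

14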